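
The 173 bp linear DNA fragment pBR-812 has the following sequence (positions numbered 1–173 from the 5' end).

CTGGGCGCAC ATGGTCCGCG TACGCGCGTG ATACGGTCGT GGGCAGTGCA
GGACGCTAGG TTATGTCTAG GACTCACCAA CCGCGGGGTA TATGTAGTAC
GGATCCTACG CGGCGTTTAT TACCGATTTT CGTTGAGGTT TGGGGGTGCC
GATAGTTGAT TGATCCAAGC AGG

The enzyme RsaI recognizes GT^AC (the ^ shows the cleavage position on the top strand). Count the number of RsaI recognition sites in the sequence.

GTAC occurs starting at positions 20, 97.
RsaI cuts at 2 sites.

2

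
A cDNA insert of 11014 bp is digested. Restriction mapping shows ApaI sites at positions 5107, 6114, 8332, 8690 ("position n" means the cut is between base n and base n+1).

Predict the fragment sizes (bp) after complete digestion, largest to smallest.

Linear molecule, 4 cuts → 5 fragments:
  5107 − 0 = 5107 bp
  6114 − 5107 = 1007 bp
  8332 − 6114 = 2218 bp
  8690 − 8332 = 358 bp
  11014 − 8690 = 2324 bp
Sorted largest to smallest: 5107, 2324, 2218, 1007, 358 bp.

5107, 2324, 2218, 1007, 358 bp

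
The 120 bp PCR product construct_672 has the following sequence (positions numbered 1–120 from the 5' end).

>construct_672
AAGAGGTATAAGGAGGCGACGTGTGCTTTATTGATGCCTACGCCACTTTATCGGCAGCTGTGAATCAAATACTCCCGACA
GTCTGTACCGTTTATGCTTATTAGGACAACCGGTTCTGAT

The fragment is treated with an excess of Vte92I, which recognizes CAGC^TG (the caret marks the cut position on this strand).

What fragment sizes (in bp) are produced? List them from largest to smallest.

The Vte92I site (CAGCTG) starts at position 55.
Vte92I cuts after base 4 of each site, so after position 58.
Linear molecule, 1 cut → 2 fragments:
  1–58 → 58 bp
  59–120 → 62 bp
Sorted largest to smallest: 62, 58 bp.

62, 58 bp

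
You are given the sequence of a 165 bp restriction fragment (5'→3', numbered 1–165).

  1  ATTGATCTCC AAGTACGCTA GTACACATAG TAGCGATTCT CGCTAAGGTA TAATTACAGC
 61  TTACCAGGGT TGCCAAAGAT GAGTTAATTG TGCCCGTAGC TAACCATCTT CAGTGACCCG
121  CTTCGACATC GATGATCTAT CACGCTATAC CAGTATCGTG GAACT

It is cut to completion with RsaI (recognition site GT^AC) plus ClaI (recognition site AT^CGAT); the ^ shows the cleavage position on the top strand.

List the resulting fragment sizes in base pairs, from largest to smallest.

107, 36, 14, 8 bp

RsaI sites (GTAC) start at positions 13, 21.
RsaI cuts after base 2 of each site, so after positions 14, 22.
The ClaI site (ATCGAT) starts at position 128.
ClaI cuts after base 2 of each site, so after position 129.
Combined cut positions: 14, 22, 129.
Linear molecule, 3 cuts → 4 fragments:
  1–14 → 14 bp
  15–22 → 8 bp
  23–129 → 107 bp
  130–165 → 36 bp
Sorted largest to smallest: 107, 36, 14, 8 bp.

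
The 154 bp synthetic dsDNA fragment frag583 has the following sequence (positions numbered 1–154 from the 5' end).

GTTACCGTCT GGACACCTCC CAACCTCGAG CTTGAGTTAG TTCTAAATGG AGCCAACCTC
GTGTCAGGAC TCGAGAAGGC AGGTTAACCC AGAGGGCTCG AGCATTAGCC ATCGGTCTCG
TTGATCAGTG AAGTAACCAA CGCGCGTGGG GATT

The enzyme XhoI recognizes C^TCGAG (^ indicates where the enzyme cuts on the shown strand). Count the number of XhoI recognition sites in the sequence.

CTCGAG occurs starting at positions 25, 70, 97.
XhoI cuts at 3 sites.

3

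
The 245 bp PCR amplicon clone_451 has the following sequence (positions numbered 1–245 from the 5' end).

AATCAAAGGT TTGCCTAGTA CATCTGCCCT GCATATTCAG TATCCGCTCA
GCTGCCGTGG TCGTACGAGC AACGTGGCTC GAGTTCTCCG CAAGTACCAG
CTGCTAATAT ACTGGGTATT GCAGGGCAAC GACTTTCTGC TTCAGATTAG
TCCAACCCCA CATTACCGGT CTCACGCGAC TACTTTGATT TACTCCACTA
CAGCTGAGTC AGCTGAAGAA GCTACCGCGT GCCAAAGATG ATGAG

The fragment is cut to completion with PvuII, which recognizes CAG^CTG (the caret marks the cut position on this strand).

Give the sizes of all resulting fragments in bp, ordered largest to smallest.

103, 51, 49, 33, 9 bp

PvuII sites (CAGCTG) start at positions 49, 98, 201, 210.
PvuII cuts after base 3 of each site, so after positions 51, 100, 203, 212.
Linear molecule, 4 cuts → 5 fragments:
  1–51 → 51 bp
  52–100 → 49 bp
  101–203 → 103 bp
  204–212 → 9 bp
  213–245 → 33 bp
Sorted largest to smallest: 103, 51, 49, 33, 9 bp.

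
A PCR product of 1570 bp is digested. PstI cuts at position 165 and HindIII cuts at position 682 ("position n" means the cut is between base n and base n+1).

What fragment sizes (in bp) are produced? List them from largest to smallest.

Combined cut positions (sorted): 165, 682.
Linear molecule, 2 cuts → 3 fragments:
  165 − 0 = 165 bp
  682 − 165 = 517 bp
  1570 − 682 = 888 bp
Sorted largest to smallest: 888, 517, 165 bp.

888, 517, 165 bp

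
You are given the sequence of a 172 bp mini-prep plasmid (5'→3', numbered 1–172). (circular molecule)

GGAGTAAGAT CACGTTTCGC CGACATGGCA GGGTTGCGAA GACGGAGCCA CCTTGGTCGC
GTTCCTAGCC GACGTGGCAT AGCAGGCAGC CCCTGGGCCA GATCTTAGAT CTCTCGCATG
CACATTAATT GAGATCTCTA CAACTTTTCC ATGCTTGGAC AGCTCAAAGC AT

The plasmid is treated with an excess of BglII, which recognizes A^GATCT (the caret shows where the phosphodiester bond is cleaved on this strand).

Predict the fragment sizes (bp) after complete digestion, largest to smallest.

BglII sites (AGATCT) start at positions 100, 107, 132.
BglII cuts after the first base of each site, so after positions 100, 107, 132.
Circular molecule, 3 cuts → 3 fragments:
  101–107 → 7 bp
  108–132 → 25 bp
  133–172 then 1–100 → 40 + 100 = 140 bp
Sorted largest to smallest: 140, 25, 7 bp.

140, 25, 7 bp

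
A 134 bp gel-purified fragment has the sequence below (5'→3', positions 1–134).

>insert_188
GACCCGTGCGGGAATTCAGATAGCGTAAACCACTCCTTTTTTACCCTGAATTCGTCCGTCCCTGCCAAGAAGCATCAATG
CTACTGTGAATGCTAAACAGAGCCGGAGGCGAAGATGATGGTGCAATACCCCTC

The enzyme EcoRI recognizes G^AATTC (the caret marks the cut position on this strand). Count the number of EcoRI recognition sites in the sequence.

GAATTC occurs starting at positions 12, 48.
EcoRI cuts at 2 sites.

2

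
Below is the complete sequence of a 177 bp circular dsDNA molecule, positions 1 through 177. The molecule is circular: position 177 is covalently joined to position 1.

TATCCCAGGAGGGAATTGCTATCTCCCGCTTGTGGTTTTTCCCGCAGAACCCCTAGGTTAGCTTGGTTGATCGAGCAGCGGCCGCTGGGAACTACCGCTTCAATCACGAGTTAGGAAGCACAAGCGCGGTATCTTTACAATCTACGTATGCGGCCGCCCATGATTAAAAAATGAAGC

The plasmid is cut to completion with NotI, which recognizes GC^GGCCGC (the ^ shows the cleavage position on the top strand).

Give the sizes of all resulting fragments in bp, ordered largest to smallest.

105, 72 bp

NotI sites (GCGGCCGC) start at positions 78, 150.
NotI cuts after base 2 of each site, so after positions 79, 151.
Circular molecule, 2 cuts → 2 fragments:
  80–151 → 72 bp
  152–177 then 1–79 → 26 + 79 = 105 bp
Sorted largest to smallest: 105, 72 bp.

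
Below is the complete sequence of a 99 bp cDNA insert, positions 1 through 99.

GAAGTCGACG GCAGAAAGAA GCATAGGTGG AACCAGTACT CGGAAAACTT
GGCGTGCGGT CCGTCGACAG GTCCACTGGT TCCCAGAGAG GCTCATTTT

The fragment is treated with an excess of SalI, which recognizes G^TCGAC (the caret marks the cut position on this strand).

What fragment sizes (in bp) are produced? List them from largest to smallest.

59, 36, 4 bp

SalI sites (GTCGAC) start at positions 4, 63.
SalI cuts after the first base of each site, so after positions 4, 63.
Linear molecule, 2 cuts → 3 fragments:
  1–4 → 4 bp
  5–63 → 59 bp
  64–99 → 36 bp
Sorted largest to smallest: 59, 36, 4 bp.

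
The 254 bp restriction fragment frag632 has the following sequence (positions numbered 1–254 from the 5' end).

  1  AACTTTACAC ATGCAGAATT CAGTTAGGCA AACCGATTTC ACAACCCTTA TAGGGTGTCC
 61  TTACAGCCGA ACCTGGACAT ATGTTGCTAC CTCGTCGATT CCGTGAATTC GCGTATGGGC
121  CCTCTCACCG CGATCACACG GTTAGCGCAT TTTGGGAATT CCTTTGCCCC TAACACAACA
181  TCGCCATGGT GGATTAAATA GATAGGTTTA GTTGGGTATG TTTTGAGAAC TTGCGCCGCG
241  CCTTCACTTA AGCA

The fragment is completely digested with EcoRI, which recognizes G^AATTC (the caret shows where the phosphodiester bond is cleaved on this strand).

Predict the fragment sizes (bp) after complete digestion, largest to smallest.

98, 89, 51, 16 bp

EcoRI sites (GAATTC) start at positions 16, 105, 156.
EcoRI cuts after the first base of each site, so after positions 16, 105, 156.
Linear molecule, 3 cuts → 4 fragments:
  1–16 → 16 bp
  17–105 → 89 bp
  106–156 → 51 bp
  157–254 → 98 bp
Sorted largest to smallest: 98, 89, 51, 16 bp.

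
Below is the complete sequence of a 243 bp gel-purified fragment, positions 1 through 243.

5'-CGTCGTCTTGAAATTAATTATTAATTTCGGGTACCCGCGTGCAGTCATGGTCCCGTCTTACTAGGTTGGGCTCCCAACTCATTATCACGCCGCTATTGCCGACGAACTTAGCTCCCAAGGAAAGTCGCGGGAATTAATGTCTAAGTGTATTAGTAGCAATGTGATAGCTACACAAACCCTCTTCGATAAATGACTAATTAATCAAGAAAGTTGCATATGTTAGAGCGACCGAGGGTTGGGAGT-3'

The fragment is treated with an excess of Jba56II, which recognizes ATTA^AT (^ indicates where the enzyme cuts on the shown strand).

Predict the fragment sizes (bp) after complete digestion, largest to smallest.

Jba56II sites (ATTAAT) start at positions 13, 20, 133, 197.
Jba56II cuts after base 4 of each site, so after positions 16, 23, 136, 200.
Linear molecule, 4 cuts → 5 fragments:
  1–16 → 16 bp
  17–23 → 7 bp
  24–136 → 113 bp
  137–200 → 64 bp
  201–243 → 43 bp
Sorted largest to smallest: 113, 64, 43, 16, 7 bp.

113, 64, 43, 16, 7 bp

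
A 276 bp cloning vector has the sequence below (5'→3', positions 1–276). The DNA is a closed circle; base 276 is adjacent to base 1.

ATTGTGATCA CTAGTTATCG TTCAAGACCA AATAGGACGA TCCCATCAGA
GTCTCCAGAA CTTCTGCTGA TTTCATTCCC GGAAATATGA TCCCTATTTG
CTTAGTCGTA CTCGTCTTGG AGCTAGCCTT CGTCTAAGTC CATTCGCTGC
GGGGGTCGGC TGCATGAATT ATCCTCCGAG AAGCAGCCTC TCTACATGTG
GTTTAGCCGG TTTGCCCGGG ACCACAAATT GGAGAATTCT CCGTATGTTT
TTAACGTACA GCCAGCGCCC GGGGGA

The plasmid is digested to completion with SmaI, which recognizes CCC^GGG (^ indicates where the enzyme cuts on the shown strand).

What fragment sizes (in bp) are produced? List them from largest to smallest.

223, 53 bp

SmaI sites (CCCGGG) start at positions 215, 268.
SmaI cuts after base 3 of each site, so after positions 217, 270.
Circular molecule, 2 cuts → 2 fragments:
  218–270 → 53 bp
  271–276 then 1–217 → 6 + 217 = 223 bp
Sorted largest to smallest: 223, 53 bp.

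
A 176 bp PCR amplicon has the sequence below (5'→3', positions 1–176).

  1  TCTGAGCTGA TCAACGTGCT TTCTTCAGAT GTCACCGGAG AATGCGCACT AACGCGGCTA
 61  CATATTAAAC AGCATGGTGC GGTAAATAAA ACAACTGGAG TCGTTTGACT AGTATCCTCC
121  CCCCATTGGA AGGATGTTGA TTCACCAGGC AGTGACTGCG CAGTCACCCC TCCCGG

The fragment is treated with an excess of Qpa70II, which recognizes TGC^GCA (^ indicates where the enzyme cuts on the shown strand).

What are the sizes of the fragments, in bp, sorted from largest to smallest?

114, 45, 17 bp

Qpa70II sites (TGCGCA) start at positions 43, 157.
Qpa70II cuts after base 3 of each site, so after positions 45, 159.
Linear molecule, 2 cuts → 3 fragments:
  1–45 → 45 bp
  46–159 → 114 bp
  160–176 → 17 bp
Sorted largest to smallest: 114, 45, 17 bp.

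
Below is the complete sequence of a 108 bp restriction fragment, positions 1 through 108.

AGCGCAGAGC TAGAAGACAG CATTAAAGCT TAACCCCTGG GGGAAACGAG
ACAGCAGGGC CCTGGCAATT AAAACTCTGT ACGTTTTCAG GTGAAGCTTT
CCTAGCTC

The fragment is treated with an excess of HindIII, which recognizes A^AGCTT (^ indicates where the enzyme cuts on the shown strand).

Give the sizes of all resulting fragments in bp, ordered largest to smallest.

HindIII sites (AAGCTT) start at positions 26, 94.
HindIII cuts after the first base of each site, so after positions 26, 94.
Linear molecule, 2 cuts → 3 fragments:
  1–26 → 26 bp
  27–94 → 68 bp
  95–108 → 14 bp
Sorted largest to smallest: 68, 26, 14 bp.

68, 26, 14 bp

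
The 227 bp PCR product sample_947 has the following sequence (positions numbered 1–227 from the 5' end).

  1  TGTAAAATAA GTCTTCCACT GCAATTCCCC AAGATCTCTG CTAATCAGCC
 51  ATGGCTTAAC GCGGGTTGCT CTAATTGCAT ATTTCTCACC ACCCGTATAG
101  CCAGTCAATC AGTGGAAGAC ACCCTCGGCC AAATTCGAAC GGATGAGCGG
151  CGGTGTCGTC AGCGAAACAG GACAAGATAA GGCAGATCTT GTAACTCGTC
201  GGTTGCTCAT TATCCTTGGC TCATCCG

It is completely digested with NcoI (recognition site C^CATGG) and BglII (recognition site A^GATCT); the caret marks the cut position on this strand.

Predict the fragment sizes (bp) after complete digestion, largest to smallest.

The NcoI site (CCATGG) starts at position 49.
NcoI cuts after the first base of each site, so after position 49.
BglII sites (AGATCT) start at positions 32, 184.
BglII cuts after the first base of each site, so after positions 32, 184.
Combined cut positions: 32, 49, 184.
Linear molecule, 3 cuts → 4 fragments:
  1–32 → 32 bp
  33–49 → 17 bp
  50–184 → 135 bp
  185–227 → 43 bp
Sorted largest to smallest: 135, 43, 32, 17 bp.

135, 43, 32, 17 bp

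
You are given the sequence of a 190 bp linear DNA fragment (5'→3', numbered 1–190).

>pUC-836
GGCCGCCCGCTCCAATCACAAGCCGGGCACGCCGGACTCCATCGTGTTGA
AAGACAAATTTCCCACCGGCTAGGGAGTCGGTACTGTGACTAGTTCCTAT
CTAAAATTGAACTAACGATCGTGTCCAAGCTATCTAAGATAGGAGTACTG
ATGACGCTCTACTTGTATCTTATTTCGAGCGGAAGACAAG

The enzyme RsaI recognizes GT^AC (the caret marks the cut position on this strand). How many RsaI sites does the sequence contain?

2

GTAC occurs starting at positions 81, 145.
RsaI cuts at 2 sites.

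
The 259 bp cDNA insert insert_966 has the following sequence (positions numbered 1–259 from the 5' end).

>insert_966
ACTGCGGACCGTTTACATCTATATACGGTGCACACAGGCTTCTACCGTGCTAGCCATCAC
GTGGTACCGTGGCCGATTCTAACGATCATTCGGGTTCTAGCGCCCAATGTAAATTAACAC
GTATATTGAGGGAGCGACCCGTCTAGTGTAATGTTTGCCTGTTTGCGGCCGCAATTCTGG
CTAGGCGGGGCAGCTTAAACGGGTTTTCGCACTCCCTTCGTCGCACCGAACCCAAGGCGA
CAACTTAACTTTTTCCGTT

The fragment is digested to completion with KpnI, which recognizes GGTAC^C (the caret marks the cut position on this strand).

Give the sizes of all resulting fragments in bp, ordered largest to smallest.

The KpnI site (GGTACC) starts at position 63.
KpnI cuts after base 5 of each site (before the last base), so after position 67.
Linear molecule, 1 cut → 2 fragments:
  1–67 → 67 bp
  68–259 → 192 bp
Sorted largest to smallest: 192, 67 bp.

192, 67 bp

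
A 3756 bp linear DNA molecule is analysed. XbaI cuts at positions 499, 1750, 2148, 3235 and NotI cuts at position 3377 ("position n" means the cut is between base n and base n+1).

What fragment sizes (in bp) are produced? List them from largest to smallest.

Combined cut positions (sorted): 499, 1750, 2148, 3235, 3377.
Linear molecule, 5 cuts → 6 fragments:
  499 − 0 = 499 bp
  1750 − 499 = 1251 bp
  2148 − 1750 = 398 bp
  3235 − 2148 = 1087 bp
  3377 − 3235 = 142 bp
  3756 − 3377 = 379 bp
Sorted largest to smallest: 1251, 1087, 499, 398, 379, 142 bp.

1251, 1087, 499, 398, 379, 142 bp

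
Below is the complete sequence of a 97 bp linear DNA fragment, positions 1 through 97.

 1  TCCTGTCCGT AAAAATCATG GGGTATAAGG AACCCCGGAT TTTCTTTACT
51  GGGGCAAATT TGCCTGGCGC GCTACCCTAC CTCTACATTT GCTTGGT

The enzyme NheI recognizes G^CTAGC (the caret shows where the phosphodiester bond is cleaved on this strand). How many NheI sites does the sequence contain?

0

No occurrence of GCTAGC is present in the sequence.
NheI does not cut: 0 sites.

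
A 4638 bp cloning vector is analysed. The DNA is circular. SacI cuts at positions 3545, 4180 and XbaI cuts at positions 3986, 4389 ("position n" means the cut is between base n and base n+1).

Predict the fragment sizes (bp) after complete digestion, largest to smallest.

Combined cut positions (sorted): 3545, 3986, 4180, 4389.
Circular molecule, 4 cuts → 4 fragments:
  3986 − 3545 = 441 bp
  4180 − 3986 = 194 bp
  4389 − 4180 = 209 bp
  wrap: 4638 − 4389 + 3545 = 3794 bp
Sorted largest to smallest: 3794, 441, 209, 194 bp.

3794, 441, 209, 194 bp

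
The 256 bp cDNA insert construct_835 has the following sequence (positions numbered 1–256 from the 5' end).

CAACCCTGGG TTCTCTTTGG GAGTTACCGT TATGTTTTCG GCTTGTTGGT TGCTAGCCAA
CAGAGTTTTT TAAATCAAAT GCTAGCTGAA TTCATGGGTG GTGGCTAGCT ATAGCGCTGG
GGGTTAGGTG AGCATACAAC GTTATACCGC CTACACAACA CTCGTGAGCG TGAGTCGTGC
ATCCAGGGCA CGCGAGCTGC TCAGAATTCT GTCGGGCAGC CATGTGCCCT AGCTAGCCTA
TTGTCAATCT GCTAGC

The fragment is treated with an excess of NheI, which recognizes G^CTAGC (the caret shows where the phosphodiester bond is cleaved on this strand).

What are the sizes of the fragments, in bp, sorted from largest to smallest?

NheI sites (GCTAGC) start at positions 52, 81, 104, 232, 251.
NheI cuts after the first base of each site, so after positions 52, 81, 104, 232, 251.
Linear molecule, 5 cuts → 6 fragments:
  1–52 → 52 bp
  53–81 → 29 bp
  82–104 → 23 bp
  105–232 → 128 bp
  233–251 → 19 bp
  252–256 → 5 bp
Sorted largest to smallest: 128, 52, 29, 23, 19, 5 bp.

128, 52, 29, 23, 19, 5 bp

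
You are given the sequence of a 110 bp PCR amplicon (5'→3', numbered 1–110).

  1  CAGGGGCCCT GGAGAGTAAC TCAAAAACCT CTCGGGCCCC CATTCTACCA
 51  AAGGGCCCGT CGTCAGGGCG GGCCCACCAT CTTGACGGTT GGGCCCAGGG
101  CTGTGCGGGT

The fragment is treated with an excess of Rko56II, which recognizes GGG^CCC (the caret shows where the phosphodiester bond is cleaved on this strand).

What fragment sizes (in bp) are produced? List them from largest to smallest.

Rko56II sites (GGGCCC) start at positions 4, 34, 53, 70, 91.
Rko56II cuts after base 3 of each site, so after positions 6, 36, 55, 72, 93.
Linear molecule, 5 cuts → 6 fragments:
  1–6 → 6 bp
  7–36 → 30 bp
  37–55 → 19 bp
  56–72 → 17 bp
  73–93 → 21 bp
  94–110 → 17 bp
Sorted largest to smallest: 30, 21, 19, 17, 17, 6 bp.

30, 21, 19, 17, 17, 6 bp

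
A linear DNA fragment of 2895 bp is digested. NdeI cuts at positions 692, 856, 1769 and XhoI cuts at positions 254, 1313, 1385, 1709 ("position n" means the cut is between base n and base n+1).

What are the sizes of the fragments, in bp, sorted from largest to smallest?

1126, 457, 438, 324, 254, 164, 72, 60 bp

Combined cut positions (sorted): 254, 692, 856, 1313, 1385, 1709, 1769.
Linear molecule, 7 cuts → 8 fragments:
  254 − 0 = 254 bp
  692 − 254 = 438 bp
  856 − 692 = 164 bp
  1313 − 856 = 457 bp
  1385 − 1313 = 72 bp
  1709 − 1385 = 324 bp
  1769 − 1709 = 60 bp
  2895 − 1769 = 1126 bp
Sorted largest to smallest: 1126, 457, 438, 324, 254, 164, 72, 60 bp.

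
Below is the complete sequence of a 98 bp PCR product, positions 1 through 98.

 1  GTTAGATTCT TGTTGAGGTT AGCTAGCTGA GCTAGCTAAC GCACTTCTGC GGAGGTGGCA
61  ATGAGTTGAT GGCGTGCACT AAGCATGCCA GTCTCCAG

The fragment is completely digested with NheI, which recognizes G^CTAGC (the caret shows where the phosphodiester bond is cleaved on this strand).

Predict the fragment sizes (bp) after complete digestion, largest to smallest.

67, 22, 9 bp

NheI sites (GCTAGC) start at positions 22, 31.
NheI cuts after the first base of each site, so after positions 22, 31.
Linear molecule, 2 cuts → 3 fragments:
  1–22 → 22 bp
  23–31 → 9 bp
  32–98 → 67 bp
Sorted largest to smallest: 67, 22, 9 bp.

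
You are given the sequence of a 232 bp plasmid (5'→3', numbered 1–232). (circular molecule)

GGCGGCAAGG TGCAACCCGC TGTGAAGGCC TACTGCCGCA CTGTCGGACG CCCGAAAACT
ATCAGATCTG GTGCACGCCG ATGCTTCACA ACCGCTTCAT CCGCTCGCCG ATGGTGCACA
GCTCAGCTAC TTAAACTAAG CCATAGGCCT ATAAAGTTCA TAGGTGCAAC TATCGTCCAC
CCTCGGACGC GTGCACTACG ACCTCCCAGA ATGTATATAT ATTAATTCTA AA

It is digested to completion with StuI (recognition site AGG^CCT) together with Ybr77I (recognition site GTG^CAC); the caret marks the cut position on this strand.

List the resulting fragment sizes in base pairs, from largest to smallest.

StuI sites (AGGCCT) start at positions 26, 145.
StuI cuts after base 3 of each site, so after positions 28, 147.
Ybr77I sites (GTGCAC) start at positions 71, 114, 191.
Ybr77I cuts after base 3 of each site, so after positions 73, 116, 193.
Combined cut positions: 28, 73, 116, 147, 193.
Circular molecule, 5 cuts → 5 fragments:
  29–73 → 45 bp
  74–116 → 43 bp
  117–147 → 31 bp
  148–193 → 46 bp
  194–232 then 1–28 → 39 + 28 = 67 bp
Sorted largest to smallest: 67, 46, 45, 43, 31 bp.

67, 46, 45, 43, 31 bp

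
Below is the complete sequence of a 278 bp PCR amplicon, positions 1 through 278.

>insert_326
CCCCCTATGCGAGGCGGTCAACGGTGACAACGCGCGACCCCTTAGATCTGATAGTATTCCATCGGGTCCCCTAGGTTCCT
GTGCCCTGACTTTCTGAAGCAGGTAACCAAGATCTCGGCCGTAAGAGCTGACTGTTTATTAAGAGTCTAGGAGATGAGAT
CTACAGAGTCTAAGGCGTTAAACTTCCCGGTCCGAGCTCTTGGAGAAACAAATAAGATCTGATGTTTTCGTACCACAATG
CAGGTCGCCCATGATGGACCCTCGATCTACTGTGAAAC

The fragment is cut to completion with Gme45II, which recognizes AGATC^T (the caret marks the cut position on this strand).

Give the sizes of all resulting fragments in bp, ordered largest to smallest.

Gme45II sites (AGATCT) start at positions 44, 110, 157, 215.
Gme45II cuts after base 5 of each site (before the last base), so after positions 48, 114, 161, 219.
Linear molecule, 4 cuts → 5 fragments:
  1–48 → 48 bp
  49–114 → 66 bp
  115–161 → 47 bp
  162–219 → 58 bp
  220–278 → 59 bp
Sorted largest to smallest: 66, 59, 58, 48, 47 bp.

66, 59, 58, 48, 47 bp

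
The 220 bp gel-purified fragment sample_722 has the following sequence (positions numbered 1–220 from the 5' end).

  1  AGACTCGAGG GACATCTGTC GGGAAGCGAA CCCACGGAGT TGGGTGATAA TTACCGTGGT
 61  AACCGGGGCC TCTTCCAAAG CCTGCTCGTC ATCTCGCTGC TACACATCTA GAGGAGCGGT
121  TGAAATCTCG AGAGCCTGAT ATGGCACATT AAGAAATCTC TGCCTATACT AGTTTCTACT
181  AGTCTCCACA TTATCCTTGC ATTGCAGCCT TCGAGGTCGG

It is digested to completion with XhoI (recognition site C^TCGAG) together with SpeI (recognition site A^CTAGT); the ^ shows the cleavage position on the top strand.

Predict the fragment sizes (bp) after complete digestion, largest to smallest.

123, 42, 41, 10, 4 bp

XhoI sites (CTCGAG) start at positions 4, 127.
XhoI cuts after the first base of each site, so after positions 4, 127.
SpeI sites (ACTAGT) start at positions 168, 178.
SpeI cuts after the first base of each site, so after positions 168, 178.
Combined cut positions: 4, 127, 168, 178.
Linear molecule, 4 cuts → 5 fragments:
  1–4 → 4 bp
  5–127 → 123 bp
  128–168 → 41 bp
  169–178 → 10 bp
  179–220 → 42 bp
Sorted largest to smallest: 123, 42, 41, 10, 4 bp.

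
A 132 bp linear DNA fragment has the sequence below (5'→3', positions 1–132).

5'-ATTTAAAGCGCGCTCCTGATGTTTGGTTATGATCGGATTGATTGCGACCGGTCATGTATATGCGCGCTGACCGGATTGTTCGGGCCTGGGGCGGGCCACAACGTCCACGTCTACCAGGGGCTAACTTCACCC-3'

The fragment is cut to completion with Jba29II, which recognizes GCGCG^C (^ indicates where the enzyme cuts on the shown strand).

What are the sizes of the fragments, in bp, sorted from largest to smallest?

66, 54, 12 bp

Jba29II sites (GCGCGC) start at positions 8, 62.
Jba29II cuts after base 5 of each site (before the last base), so after positions 12, 66.
Linear molecule, 2 cuts → 3 fragments:
  1–12 → 12 bp
  13–66 → 54 bp
  67–132 → 66 bp
Sorted largest to smallest: 66, 54, 12 bp.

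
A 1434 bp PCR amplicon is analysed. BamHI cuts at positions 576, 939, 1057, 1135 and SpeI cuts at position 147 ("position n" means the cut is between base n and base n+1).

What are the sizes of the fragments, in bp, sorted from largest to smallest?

429, 363, 299, 147, 118, 78 bp

Combined cut positions (sorted): 147, 576, 939, 1057, 1135.
Linear molecule, 5 cuts → 6 fragments:
  147 − 0 = 147 bp
  576 − 147 = 429 bp
  939 − 576 = 363 bp
  1057 − 939 = 118 bp
  1135 − 1057 = 78 bp
  1434 − 1135 = 299 bp
Sorted largest to smallest: 429, 363, 299, 147, 118, 78 bp.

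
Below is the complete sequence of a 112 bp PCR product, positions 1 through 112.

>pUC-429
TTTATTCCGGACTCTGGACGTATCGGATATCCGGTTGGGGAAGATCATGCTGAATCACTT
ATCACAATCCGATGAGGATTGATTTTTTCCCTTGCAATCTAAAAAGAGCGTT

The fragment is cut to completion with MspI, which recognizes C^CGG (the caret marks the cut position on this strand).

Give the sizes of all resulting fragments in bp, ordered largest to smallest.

MspI sites (CCGG) start at positions 7, 31.
MspI cuts after the first base of each site, so after positions 7, 31.
Linear molecule, 2 cuts → 3 fragments:
  1–7 → 7 bp
  8–31 → 24 bp
  32–112 → 81 bp
Sorted largest to smallest: 81, 24, 7 bp.

81, 24, 7 bp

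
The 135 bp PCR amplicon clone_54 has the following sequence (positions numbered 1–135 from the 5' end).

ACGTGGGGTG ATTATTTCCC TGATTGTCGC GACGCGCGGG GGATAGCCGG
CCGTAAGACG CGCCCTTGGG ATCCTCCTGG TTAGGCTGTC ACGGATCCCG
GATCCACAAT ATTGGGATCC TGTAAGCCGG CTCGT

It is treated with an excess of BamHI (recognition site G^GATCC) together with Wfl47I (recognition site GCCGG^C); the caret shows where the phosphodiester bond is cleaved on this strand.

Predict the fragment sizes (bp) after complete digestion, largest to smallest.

BamHI sites (GGATCC) start at positions 69, 93, 100, 115.
BamHI cuts after the first base of each site, so after positions 69, 93, 100, 115.
Wfl47I sites (GCCGGC) start at positions 46, 126.
Wfl47I cuts after base 5 of each site (before the last base), so after positions 50, 130.
Combined cut positions: 50, 69, 93, 100, 115, 130.
Linear molecule, 6 cuts → 7 fragments:
  1–50 → 50 bp
  51–69 → 19 bp
  70–93 → 24 bp
  94–100 → 7 bp
  101–115 → 15 bp
  116–130 → 15 bp
  131–135 → 5 bp
Sorted largest to smallest: 50, 24, 19, 15, 15, 7, 5 bp.

50, 24, 19, 15, 15, 7, 5 bp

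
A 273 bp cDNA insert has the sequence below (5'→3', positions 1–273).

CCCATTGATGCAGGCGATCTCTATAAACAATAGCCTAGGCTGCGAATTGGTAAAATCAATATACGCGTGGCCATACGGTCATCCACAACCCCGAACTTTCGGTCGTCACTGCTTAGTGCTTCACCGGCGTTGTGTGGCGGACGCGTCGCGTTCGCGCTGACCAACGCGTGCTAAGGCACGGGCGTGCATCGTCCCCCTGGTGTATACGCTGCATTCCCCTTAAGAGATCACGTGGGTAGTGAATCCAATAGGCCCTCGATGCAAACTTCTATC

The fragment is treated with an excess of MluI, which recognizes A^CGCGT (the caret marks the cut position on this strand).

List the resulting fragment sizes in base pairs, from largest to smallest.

109, 78, 63, 23 bp

MluI sites (ACGCGT) start at positions 63, 141, 164.
MluI cuts after the first base of each site, so after positions 63, 141, 164.
Linear molecule, 3 cuts → 4 fragments:
  1–63 → 63 bp
  64–141 → 78 bp
  142–164 → 23 bp
  165–273 → 109 bp
Sorted largest to smallest: 109, 78, 63, 23 bp.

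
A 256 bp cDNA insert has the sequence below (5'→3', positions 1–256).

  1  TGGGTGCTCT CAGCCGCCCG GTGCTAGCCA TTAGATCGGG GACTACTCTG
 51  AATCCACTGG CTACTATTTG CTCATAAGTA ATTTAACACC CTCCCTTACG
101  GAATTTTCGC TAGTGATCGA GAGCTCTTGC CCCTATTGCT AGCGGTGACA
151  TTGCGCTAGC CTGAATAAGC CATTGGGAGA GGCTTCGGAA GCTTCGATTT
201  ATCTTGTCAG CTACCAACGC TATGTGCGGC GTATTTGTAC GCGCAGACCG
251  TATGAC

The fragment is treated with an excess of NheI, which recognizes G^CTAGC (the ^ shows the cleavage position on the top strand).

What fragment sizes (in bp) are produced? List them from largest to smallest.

115, 101, 23, 17 bp

NheI sites (GCTAGC) start at positions 23, 138, 155.
NheI cuts after the first base of each site, so after positions 23, 138, 155.
Linear molecule, 3 cuts → 4 fragments:
  1–23 → 23 bp
  24–138 → 115 bp
  139–155 → 17 bp
  156–256 → 101 bp
Sorted largest to smallest: 115, 101, 23, 17 bp.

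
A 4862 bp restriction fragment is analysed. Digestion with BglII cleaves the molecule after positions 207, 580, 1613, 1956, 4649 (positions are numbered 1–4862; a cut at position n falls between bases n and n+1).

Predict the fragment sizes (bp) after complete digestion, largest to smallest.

Linear molecule, 5 cuts → 6 fragments:
  207 − 0 = 207 bp
  580 − 207 = 373 bp
  1613 − 580 = 1033 bp
  1956 − 1613 = 343 bp
  4649 − 1956 = 2693 bp
  4862 − 4649 = 213 bp
Sorted largest to smallest: 2693, 1033, 373, 343, 213, 207 bp.

2693, 1033, 373, 343, 213, 207 bp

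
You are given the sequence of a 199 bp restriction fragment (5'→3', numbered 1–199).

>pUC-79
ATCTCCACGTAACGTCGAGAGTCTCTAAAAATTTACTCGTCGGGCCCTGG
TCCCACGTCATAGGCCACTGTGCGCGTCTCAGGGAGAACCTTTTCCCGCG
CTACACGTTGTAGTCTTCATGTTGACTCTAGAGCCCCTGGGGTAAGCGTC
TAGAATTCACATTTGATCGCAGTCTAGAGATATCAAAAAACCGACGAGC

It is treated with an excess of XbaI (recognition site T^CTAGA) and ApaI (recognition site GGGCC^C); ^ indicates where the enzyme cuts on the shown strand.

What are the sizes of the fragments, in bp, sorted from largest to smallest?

XbaI sites (TCTAGA) start at positions 127, 149, 173.
XbaI cuts after the first base of each site, so after positions 127, 149, 173.
The ApaI site (GGGCCC) starts at position 42.
ApaI cuts after base 5 of each site (before the last base), so after position 46.
Combined cut positions: 46, 127, 149, 173.
Linear molecule, 4 cuts → 5 fragments:
  1–46 → 46 bp
  47–127 → 81 bp
  128–149 → 22 bp
  150–173 → 24 bp
  174–199 → 26 bp
Sorted largest to smallest: 81, 46, 26, 24, 22 bp.

81, 46, 26, 24, 22 bp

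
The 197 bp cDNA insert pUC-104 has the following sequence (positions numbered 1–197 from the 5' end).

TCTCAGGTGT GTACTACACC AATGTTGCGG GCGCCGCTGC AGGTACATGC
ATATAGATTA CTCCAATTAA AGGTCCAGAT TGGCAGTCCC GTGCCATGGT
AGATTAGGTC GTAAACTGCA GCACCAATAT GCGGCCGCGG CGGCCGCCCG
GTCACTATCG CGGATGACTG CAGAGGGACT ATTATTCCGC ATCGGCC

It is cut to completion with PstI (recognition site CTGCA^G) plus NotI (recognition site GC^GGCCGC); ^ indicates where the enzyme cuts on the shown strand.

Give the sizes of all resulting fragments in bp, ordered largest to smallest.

79, 41, 31, 25, 12, 9 bp

PstI sites (CTGCAG) start at positions 37, 116, 168.
PstI cuts after base 5 of each site (before the last base), so after positions 41, 120, 172.
NotI sites (GCGGCCGC) start at positions 131, 140.
NotI cuts after base 2 of each site, so after positions 132, 141.
Combined cut positions: 41, 120, 132, 141, 172.
Linear molecule, 5 cuts → 6 fragments:
  1–41 → 41 bp
  42–120 → 79 bp
  121–132 → 12 bp
  133–141 → 9 bp
  142–172 → 31 bp
  173–197 → 25 bp
Sorted largest to smallest: 79, 41, 31, 25, 12, 9 bp.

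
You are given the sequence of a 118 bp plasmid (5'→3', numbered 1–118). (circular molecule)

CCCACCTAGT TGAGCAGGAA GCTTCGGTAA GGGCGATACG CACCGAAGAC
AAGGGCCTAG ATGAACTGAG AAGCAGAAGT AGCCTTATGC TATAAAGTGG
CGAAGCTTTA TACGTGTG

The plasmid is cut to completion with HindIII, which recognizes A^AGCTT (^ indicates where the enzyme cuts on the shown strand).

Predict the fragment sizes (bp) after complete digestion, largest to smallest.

84, 34 bp

HindIII sites (AAGCTT) start at positions 19, 103.
HindIII cuts after the first base of each site, so after positions 19, 103.
Circular molecule, 2 cuts → 2 fragments:
  20–103 → 84 bp
  104–118 then 1–19 → 15 + 19 = 34 bp
Sorted largest to smallest: 84, 34 bp.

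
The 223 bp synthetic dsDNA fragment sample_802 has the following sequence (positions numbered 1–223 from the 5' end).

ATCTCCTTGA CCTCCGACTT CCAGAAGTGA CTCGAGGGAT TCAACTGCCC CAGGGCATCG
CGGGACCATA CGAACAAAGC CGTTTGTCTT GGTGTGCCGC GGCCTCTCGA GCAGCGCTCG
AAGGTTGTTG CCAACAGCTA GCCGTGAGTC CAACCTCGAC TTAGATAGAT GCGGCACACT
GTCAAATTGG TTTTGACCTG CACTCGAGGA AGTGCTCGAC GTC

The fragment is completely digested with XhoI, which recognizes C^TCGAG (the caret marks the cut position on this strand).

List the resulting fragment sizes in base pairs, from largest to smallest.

97, 75, 31, 20 bp

XhoI sites (CTCGAG) start at positions 31, 106, 203.
XhoI cuts after the first base of each site, so after positions 31, 106, 203.
Linear molecule, 3 cuts → 4 fragments:
  1–31 → 31 bp
  32–106 → 75 bp
  107–203 → 97 bp
  204–223 → 20 bp
Sorted largest to smallest: 97, 75, 31, 20 bp.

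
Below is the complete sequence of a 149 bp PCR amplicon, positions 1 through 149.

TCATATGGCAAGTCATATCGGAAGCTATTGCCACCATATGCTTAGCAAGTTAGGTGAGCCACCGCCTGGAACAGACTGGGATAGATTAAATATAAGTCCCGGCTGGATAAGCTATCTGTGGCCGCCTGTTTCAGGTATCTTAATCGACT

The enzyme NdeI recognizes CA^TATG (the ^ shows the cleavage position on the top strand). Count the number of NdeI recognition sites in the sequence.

2

CATATG occurs starting at positions 2, 35.
NdeI cuts at 2 sites.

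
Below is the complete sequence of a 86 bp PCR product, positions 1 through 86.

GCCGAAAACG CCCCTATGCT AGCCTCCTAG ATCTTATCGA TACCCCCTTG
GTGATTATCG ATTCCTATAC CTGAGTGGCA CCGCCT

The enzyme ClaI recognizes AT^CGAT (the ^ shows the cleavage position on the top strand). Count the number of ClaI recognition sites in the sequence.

2

ATCGAT occurs starting at positions 36, 57.
ClaI cuts at 2 sites.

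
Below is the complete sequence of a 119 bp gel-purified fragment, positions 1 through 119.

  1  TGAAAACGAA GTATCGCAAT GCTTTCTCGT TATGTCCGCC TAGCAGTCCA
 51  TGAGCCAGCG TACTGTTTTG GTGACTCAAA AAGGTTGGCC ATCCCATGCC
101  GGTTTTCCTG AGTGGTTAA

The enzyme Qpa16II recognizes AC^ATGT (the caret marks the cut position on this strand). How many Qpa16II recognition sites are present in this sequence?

0

No occurrence of ACATGT is present in the sequence.
Qpa16II does not cut: 0 sites.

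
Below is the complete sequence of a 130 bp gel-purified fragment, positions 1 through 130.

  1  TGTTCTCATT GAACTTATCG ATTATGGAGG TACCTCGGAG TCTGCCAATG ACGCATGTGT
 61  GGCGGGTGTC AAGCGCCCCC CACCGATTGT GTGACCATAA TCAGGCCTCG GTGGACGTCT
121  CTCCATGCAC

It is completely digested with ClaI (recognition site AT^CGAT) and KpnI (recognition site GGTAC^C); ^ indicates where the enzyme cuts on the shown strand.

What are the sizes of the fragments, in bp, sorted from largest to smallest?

The ClaI site (ATCGAT) starts at position 17.
ClaI cuts after base 2 of each site, so after position 18.
The KpnI site (GGTACC) starts at position 29.
KpnI cuts after base 5 of each site (before the last base), so after position 33.
Combined cut positions: 18, 33.
Linear molecule, 2 cuts → 3 fragments:
  1–18 → 18 bp
  19–33 → 15 bp
  34–130 → 97 bp
Sorted largest to smallest: 97, 18, 15 bp.

97, 18, 15 bp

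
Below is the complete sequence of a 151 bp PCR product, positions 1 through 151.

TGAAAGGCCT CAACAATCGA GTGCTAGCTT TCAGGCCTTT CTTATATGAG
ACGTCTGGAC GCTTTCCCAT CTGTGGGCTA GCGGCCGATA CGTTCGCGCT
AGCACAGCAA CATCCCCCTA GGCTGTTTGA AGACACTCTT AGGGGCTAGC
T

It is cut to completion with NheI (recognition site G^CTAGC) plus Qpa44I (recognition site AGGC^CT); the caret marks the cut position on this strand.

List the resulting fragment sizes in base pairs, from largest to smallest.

NheI sites (GCTAGC) start at positions 23, 77, 98, 145.
NheI cuts after the first base of each site, so after positions 23, 77, 98, 145.
Qpa44I sites (AGGCCT) start at positions 5, 33.
Qpa44I cuts after base 4 of each site, so after positions 8, 36.
Combined cut positions: 8, 23, 36, 77, 98, 145.
Linear molecule, 6 cuts → 7 fragments:
  1–8 → 8 bp
  9–23 → 15 bp
  24–36 → 13 bp
  37–77 → 41 bp
  78–98 → 21 bp
  99–145 → 47 bp
  146–151 → 6 bp
Sorted largest to smallest: 47, 41, 21, 15, 13, 8, 6 bp.

47, 41, 21, 15, 13, 8, 6 bp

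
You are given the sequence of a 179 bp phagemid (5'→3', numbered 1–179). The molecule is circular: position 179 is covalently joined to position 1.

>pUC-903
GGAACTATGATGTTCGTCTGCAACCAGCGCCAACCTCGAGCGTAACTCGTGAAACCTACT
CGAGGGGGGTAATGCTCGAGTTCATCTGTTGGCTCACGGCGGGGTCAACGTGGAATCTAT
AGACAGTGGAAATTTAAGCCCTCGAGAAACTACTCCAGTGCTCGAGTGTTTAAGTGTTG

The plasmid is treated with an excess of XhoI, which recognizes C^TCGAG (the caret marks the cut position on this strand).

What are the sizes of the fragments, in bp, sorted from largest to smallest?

66, 53, 24, 20, 16 bp

XhoI sites (CTCGAG) start at positions 35, 59, 75, 141, 161.
XhoI cuts after the first base of each site, so after positions 35, 59, 75, 141, 161.
Circular molecule, 5 cuts → 5 fragments:
  36–59 → 24 bp
  60–75 → 16 bp
  76–141 → 66 bp
  142–161 → 20 bp
  162–179 then 1–35 → 18 + 35 = 53 bp
Sorted largest to smallest: 66, 53, 24, 20, 16 bp.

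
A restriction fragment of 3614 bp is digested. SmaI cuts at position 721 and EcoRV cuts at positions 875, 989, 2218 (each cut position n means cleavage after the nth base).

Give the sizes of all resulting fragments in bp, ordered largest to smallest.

1396, 1229, 721, 154, 114 bp

Combined cut positions (sorted): 721, 875, 989, 2218.
Linear molecule, 4 cuts → 5 fragments:
  721 − 0 = 721 bp
  875 − 721 = 154 bp
  989 − 875 = 114 bp
  2218 − 989 = 1229 bp
  3614 − 2218 = 1396 bp
Sorted largest to smallest: 1396, 1229, 721, 154, 114 bp.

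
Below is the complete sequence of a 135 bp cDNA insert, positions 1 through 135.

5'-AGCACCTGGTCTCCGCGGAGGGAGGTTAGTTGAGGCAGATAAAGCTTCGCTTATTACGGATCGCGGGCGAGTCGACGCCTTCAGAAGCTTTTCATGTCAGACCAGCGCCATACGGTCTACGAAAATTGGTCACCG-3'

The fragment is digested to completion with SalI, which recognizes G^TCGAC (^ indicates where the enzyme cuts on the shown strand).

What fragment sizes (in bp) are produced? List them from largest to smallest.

71, 64 bp

The SalI site (GTCGAC) starts at position 71.
SalI cuts after the first base of each site, so after position 71.
Linear molecule, 1 cut → 2 fragments:
  1–71 → 71 bp
  72–135 → 64 bp
Sorted largest to smallest: 71, 64 bp.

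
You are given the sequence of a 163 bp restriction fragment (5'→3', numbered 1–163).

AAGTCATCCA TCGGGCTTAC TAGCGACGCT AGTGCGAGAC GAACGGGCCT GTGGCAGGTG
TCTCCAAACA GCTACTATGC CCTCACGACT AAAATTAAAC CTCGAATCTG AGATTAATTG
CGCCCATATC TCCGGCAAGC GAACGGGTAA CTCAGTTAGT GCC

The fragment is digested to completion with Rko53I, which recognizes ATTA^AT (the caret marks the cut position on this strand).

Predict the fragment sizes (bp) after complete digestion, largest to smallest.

116, 47 bp

The Rko53I site (ATTAAT) starts at position 113.
Rko53I cuts after base 4 of each site, so after position 116.
Linear molecule, 1 cut → 2 fragments:
  1–116 → 116 bp
  117–163 → 47 bp
Sorted largest to smallest: 116, 47 bp.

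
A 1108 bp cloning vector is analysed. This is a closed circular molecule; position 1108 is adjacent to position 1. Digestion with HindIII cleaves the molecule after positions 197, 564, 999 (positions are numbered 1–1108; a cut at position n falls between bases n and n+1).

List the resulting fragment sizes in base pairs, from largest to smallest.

435, 367, 306 bp

Circular molecule, 3 cuts → 3 fragments:
  564 − 197 = 367 bp
  999 − 564 = 435 bp
  wrap: 1108 − 999 + 197 = 306 bp
Sorted largest to smallest: 435, 367, 306 bp.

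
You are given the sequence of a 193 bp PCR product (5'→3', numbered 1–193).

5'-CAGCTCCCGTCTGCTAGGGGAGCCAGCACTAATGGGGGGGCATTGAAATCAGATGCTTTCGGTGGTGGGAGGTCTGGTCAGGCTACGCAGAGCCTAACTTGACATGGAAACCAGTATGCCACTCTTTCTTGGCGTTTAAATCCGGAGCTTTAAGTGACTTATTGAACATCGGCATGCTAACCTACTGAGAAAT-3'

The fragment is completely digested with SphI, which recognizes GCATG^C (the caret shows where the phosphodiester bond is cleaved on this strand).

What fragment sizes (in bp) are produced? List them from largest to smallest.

The SphI site (GCATGC) starts at position 172.
SphI cuts after base 5 of each site (before the last base), so after position 176.
Linear molecule, 1 cut → 2 fragments:
  1–176 → 176 bp
  177–193 → 17 bp
Sorted largest to smallest: 176, 17 bp.

176, 17 bp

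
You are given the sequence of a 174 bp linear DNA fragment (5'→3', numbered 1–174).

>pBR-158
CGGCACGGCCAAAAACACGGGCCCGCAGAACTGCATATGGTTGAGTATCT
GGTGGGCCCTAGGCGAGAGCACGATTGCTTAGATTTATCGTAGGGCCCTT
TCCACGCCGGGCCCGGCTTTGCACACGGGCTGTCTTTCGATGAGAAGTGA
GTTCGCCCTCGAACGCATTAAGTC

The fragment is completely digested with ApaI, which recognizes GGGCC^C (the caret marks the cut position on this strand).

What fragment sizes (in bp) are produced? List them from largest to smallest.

61, 39, 35, 23, 16 bp

ApaI sites (GGGCCC) start at positions 19, 54, 93, 109.
ApaI cuts after base 5 of each site (before the last base), so after positions 23, 58, 97, 113.
Linear molecule, 4 cuts → 5 fragments:
  1–23 → 23 bp
  24–58 → 35 bp
  59–97 → 39 bp
  98–113 → 16 bp
  114–174 → 61 bp
Sorted largest to smallest: 61, 39, 35, 23, 16 bp.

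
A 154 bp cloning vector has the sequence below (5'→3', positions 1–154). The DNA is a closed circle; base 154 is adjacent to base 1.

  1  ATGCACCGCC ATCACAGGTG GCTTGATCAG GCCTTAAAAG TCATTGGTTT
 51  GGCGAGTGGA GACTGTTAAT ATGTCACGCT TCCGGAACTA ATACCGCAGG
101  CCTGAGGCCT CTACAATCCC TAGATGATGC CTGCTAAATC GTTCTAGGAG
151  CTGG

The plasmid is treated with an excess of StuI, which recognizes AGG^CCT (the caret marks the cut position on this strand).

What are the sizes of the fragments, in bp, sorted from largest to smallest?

StuI sites (AGGCCT) start at positions 29, 98, 105.
StuI cuts after base 3 of each site, so after positions 31, 100, 107.
Circular molecule, 3 cuts → 3 fragments:
  32–100 → 69 bp
  101–107 → 7 bp
  108–154 then 1–31 → 47 + 31 = 78 bp
Sorted largest to smallest: 78, 69, 7 bp.

78, 69, 7 bp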